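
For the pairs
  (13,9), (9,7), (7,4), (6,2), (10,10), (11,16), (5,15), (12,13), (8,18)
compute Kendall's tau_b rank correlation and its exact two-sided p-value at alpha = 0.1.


Step 1: Enumerate the 36 unordered pairs (i,j) with i<j and classify each by sign(x_j-x_i) * sign(y_j-y_i).
  (1,2):dx=-4,dy=-2->C; (1,3):dx=-6,dy=-5->C; (1,4):dx=-7,dy=-7->C; (1,5):dx=-3,dy=+1->D
  (1,6):dx=-2,dy=+7->D; (1,7):dx=-8,dy=+6->D; (1,8):dx=-1,dy=+4->D; (1,9):dx=-5,dy=+9->D
  (2,3):dx=-2,dy=-3->C; (2,4):dx=-3,dy=-5->C; (2,5):dx=+1,dy=+3->C; (2,6):dx=+2,dy=+9->C
  (2,7):dx=-4,dy=+8->D; (2,8):dx=+3,dy=+6->C; (2,9):dx=-1,dy=+11->D; (3,4):dx=-1,dy=-2->C
  (3,5):dx=+3,dy=+6->C; (3,6):dx=+4,dy=+12->C; (3,7):dx=-2,dy=+11->D; (3,8):dx=+5,dy=+9->C
  (3,9):dx=+1,dy=+14->C; (4,5):dx=+4,dy=+8->C; (4,6):dx=+5,dy=+14->C; (4,7):dx=-1,dy=+13->D
  (4,8):dx=+6,dy=+11->C; (4,9):dx=+2,dy=+16->C; (5,6):dx=+1,dy=+6->C; (5,7):dx=-5,dy=+5->D
  (5,8):dx=+2,dy=+3->C; (5,9):dx=-2,dy=+8->D; (6,7):dx=-6,dy=-1->C; (6,8):dx=+1,dy=-3->D
  (6,9):dx=-3,dy=+2->D; (7,8):dx=+7,dy=-2->D; (7,9):dx=+3,dy=+3->C; (8,9):dx=-4,dy=+5->D
Step 2: C = 21, D = 15, total pairs = 36.
Step 3: tau = (C - D)/(n(n-1)/2) = (21 - 15)/36 = 0.166667.
Step 4: Exact two-sided p-value (enumerate n! = 362880 permutations of y under H0): p = 0.612202.
Step 5: alpha = 0.1. fail to reject H0.

tau_b = 0.1667 (C=21, D=15), p = 0.612202, fail to reject H0.


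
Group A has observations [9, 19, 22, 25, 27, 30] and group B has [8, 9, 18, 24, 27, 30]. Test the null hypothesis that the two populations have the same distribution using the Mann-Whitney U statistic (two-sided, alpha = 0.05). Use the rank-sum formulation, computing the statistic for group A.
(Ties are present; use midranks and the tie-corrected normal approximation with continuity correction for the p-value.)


Step 1: Combine and sort all 12 observations; assign midranks.
sorted (value, group): (8,Y), (9,X), (9,Y), (18,Y), (19,X), (22,X), (24,Y), (25,X), (27,X), (27,Y), (30,X), (30,Y)
ranks: 8->1, 9->2.5, 9->2.5, 18->4, 19->5, 22->6, 24->7, 25->8, 27->9.5, 27->9.5, 30->11.5, 30->11.5
Step 2: Rank sum for X: R1 = 2.5 + 5 + 6 + 8 + 9.5 + 11.5 = 42.5.
Step 3: U_X = R1 - n1(n1+1)/2 = 42.5 - 6*7/2 = 42.5 - 21 = 21.5.
       U_Y = n1*n2 - U_X = 36 - 21.5 = 14.5.
Step 4: Ties are present, so use the tie-corrected normal approximation (with continuity correction) for the p-value.
Step 5: p-value = 0.629150; compare to alpha = 0.05. fail to reject H0.

U_X = 21.5, p = 0.629150, fail to reject H0 at alpha = 0.05.


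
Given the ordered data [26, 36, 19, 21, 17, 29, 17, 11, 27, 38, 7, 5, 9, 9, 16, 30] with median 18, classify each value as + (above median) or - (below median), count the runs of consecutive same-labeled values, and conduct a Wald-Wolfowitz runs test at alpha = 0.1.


Step 1: Compute median = 18; label A = above, B = below.
Labels in order: AAAABABBAABBBBBA  (n_A = 8, n_B = 8)
Step 2: Count runs R = 7.
Step 3: Under H0 (random ordering), E[R] = 2*n_A*n_B/(n_A+n_B) + 1 = 2*8*8/16 + 1 = 9.0000.
        Var[R] = 2*n_A*n_B*(2*n_A*n_B - n_A - n_B) / ((n_A+n_B)^2 * (n_A+n_B-1)) = 14336/3840 = 3.7333.
        SD[R] = 1.9322.
Step 4: Continuity-corrected z = (R + 0.5 - E[R]) / SD[R] = (7 + 0.5 - 9.0000) / 1.9322 = -0.7763.
Step 5: Two-sided p-value via normal approximation = 2*(1 - Phi(|z|)) = 0.437558.
Step 6: alpha = 0.1. fail to reject H0.

R = 7, z = -0.7763, p = 0.437558, fail to reject H0.


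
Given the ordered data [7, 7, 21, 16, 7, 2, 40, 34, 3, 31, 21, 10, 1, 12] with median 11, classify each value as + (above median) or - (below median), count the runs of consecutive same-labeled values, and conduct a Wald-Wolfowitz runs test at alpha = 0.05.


Step 1: Compute median = 11; label A = above, B = below.
Labels in order: BBAABBAABAABBA  (n_A = 7, n_B = 7)
Step 2: Count runs R = 8.
Step 3: Under H0 (random ordering), E[R] = 2*n_A*n_B/(n_A+n_B) + 1 = 2*7*7/14 + 1 = 8.0000.
        Var[R] = 2*n_A*n_B*(2*n_A*n_B - n_A - n_B) / ((n_A+n_B)^2 * (n_A+n_B-1)) = 8232/2548 = 3.2308.
        SD[R] = 1.7974.
Step 4: R = E[R], so z = 0 with no continuity correction.
Step 5: Two-sided p-value via normal approximation = 2*(1 - Phi(|z|)) = 1.000000.
Step 6: alpha = 0.05. fail to reject H0.

R = 8, z = 0.0000, p = 1.000000, fail to reject H0.


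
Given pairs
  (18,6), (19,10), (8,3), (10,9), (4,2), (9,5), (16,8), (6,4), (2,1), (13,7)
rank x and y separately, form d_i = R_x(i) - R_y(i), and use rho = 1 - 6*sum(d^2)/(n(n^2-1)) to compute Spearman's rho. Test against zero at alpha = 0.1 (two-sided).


Step 1: Rank x and y separately (midranks; no ties here).
rank(x): 18->9, 19->10, 8->4, 10->6, 4->2, 9->5, 16->8, 6->3, 2->1, 13->7
rank(y): 6->6, 10->10, 3->3, 9->9, 2->2, 5->5, 8->8, 4->4, 1->1, 7->7
Step 2: d_i = R_x(i) - R_y(i); compute d_i^2.
  (9-6)^2=9, (10-10)^2=0, (4-3)^2=1, (6-9)^2=9, (2-2)^2=0, (5-5)^2=0, (8-8)^2=0, (3-4)^2=1, (1-1)^2=0, (7-7)^2=0
sum(d^2) = 20.
Step 3: rho = 1 - 6*20 / (10*(10^2 - 1)) = 1 - 120/990 = 0.878788.
Step 4: Under H0, t = rho * sqrt((n-2)/(1-rho^2)) = 5.2086 ~ t(8).
Step 5: Two-sided p-value from the t-distribution with 8 df = 0.000814.
Step 6: alpha = 0.1. reject H0.

rho = 0.8788, p = 0.000814, reject H0 at alpha = 0.1.


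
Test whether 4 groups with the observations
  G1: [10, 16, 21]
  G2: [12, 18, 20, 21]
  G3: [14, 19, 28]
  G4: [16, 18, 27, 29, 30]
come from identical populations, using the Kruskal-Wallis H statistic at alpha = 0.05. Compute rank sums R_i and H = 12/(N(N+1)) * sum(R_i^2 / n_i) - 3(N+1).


Step 1: Combine all N = 15 observations and assign midranks.
sorted (value, group, rank): (10,G1,1), (12,G2,2), (14,G3,3), (16,G1,4.5), (16,G4,4.5), (18,G2,6.5), (18,G4,6.5), (19,G3,8), (20,G2,9), (21,G1,10.5), (21,G2,10.5), (27,G4,12), (28,G3,13), (29,G4,14), (30,G4,15)
Step 2: Sum ranks within each group.
R_1 = 16 (n_1 = 3)
R_2 = 28 (n_2 = 4)
R_3 = 24 (n_3 = 3)
R_4 = 52 (n_4 = 5)
Step 3: H = 12/(N(N+1)) * sum(R_i^2/n_i) - 3(N+1)
     = 12/(15*16) * (16^2/3 + 28^2/4 + 24^2/3 + 52^2/5) - 3*16
     = 0.050000 * 1014.13 - 48
     = 2.706667.
Step 4: Ties present; correction factor C = 1 - 18/(15^3 - 15) = 0.994643. Corrected H = 2.706667 / 0.994643 = 2.721245.
Step 5: Under H0, H ~ chi^2(3); p-value = 0.436629.
Step 6: alpha = 0.05. fail to reject H0.

H = 2.7212, df = 3, p = 0.436629, fail to reject H0.


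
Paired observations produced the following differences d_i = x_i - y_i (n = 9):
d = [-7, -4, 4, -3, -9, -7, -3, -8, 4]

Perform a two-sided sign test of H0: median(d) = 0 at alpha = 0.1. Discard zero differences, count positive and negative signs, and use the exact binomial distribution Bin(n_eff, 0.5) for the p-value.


Step 1: Discard zero differences. Original n = 9; n_eff = number of nonzero differences = 9.
Nonzero differences (with sign): -7, -4, +4, -3, -9, -7, -3, -8, +4
Step 2: Count signs: positive = 2, negative = 7.
Step 3: Under H0: P(positive) = 0.5, so the number of positives S ~ Bin(9, 0.5).
Step 4: Two-sided exact p-value = sum of Bin(9,0.5) probabilities at or below the observed probability = 0.179688.
Step 5: alpha = 0.1. fail to reject H0.

n_eff = 9, pos = 2, neg = 7, p = 0.179688, fail to reject H0.


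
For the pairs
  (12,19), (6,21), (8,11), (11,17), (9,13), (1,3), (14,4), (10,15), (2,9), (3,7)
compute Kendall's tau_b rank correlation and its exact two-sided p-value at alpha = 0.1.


Step 1: Enumerate the 45 unordered pairs (i,j) with i<j and classify each by sign(x_j-x_i) * sign(y_j-y_i).
  (1,2):dx=-6,dy=+2->D; (1,3):dx=-4,dy=-8->C; (1,4):dx=-1,dy=-2->C; (1,5):dx=-3,dy=-6->C
  (1,6):dx=-11,dy=-16->C; (1,7):dx=+2,dy=-15->D; (1,8):dx=-2,dy=-4->C; (1,9):dx=-10,dy=-10->C
  (1,10):dx=-9,dy=-12->C; (2,3):dx=+2,dy=-10->D; (2,4):dx=+5,dy=-4->D; (2,5):dx=+3,dy=-8->D
  (2,6):dx=-5,dy=-18->C; (2,7):dx=+8,dy=-17->D; (2,8):dx=+4,dy=-6->D; (2,9):dx=-4,dy=-12->C
  (2,10):dx=-3,dy=-14->C; (3,4):dx=+3,dy=+6->C; (3,5):dx=+1,dy=+2->C; (3,6):dx=-7,dy=-8->C
  (3,7):dx=+6,dy=-7->D; (3,8):dx=+2,dy=+4->C; (3,9):dx=-6,dy=-2->C; (3,10):dx=-5,dy=-4->C
  (4,5):dx=-2,dy=-4->C; (4,6):dx=-10,dy=-14->C; (4,7):dx=+3,dy=-13->D; (4,8):dx=-1,dy=-2->C
  (4,9):dx=-9,dy=-8->C; (4,10):dx=-8,dy=-10->C; (5,6):dx=-8,dy=-10->C; (5,7):dx=+5,dy=-9->D
  (5,8):dx=+1,dy=+2->C; (5,9):dx=-7,dy=-4->C; (5,10):dx=-6,dy=-6->C; (6,7):dx=+13,dy=+1->C
  (6,8):dx=+9,dy=+12->C; (6,9):dx=+1,dy=+6->C; (6,10):dx=+2,dy=+4->C; (7,8):dx=-4,dy=+11->D
  (7,9):dx=-12,dy=+5->D; (7,10):dx=-11,dy=+3->D; (8,9):dx=-8,dy=-6->C; (8,10):dx=-7,dy=-8->C
  (9,10):dx=+1,dy=-2->D
Step 2: C = 31, D = 14, total pairs = 45.
Step 3: tau = (C - D)/(n(n-1)/2) = (31 - 14)/45 = 0.377778.
Step 4: Exact two-sided p-value (enumerate n! = 3628800 permutations of y under H0): p = 0.155742.
Step 5: alpha = 0.1. fail to reject H0.

tau_b = 0.3778 (C=31, D=14), p = 0.155742, fail to reject H0.


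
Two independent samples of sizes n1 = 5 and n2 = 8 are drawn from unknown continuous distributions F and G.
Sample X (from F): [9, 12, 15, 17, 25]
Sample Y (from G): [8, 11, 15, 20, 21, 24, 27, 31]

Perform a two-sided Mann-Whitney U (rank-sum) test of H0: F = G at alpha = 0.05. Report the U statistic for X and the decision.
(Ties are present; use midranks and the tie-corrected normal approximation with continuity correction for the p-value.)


Step 1: Combine and sort all 13 observations; assign midranks.
sorted (value, group): (8,Y), (9,X), (11,Y), (12,X), (15,X), (15,Y), (17,X), (20,Y), (21,Y), (24,Y), (25,X), (27,Y), (31,Y)
ranks: 8->1, 9->2, 11->3, 12->4, 15->5.5, 15->5.5, 17->7, 20->8, 21->9, 24->10, 25->11, 27->12, 31->13
Step 2: Rank sum for X: R1 = 2 + 4 + 5.5 + 7 + 11 = 29.5.
Step 3: U_X = R1 - n1(n1+1)/2 = 29.5 - 5*6/2 = 29.5 - 15 = 14.5.
       U_Y = n1*n2 - U_X = 40 - 14.5 = 25.5.
Step 4: Ties are present, so use the tie-corrected normal approximation (with continuity correction) for the p-value.
Step 5: p-value = 0.463600; compare to alpha = 0.05. fail to reject H0.

U_X = 14.5, p = 0.463600, fail to reject H0 at alpha = 0.05.


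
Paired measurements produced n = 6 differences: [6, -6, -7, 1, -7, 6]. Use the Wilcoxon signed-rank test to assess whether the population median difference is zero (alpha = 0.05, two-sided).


Step 1: Drop any zero differences (none here) and take |d_i|.
|d| = [6, 6, 7, 1, 7, 6]
Step 2: Midrank |d_i| (ties get averaged ranks).
ranks: |6|->3, |6|->3, |7|->5.5, |1|->1, |7|->5.5, |6|->3
Step 3: Attach original signs; sum ranks with positive sign and with negative sign.
W+ = 3 + 1 + 3 = 7
W- = 3 + 5.5 + 5.5 = 14
(Check: W+ + W- = 21 should equal n(n+1)/2 = 21.)
Step 4: Test statistic W = min(W+, W-) = 7.
Step 5: Ties in |d|, so use the tie-corrected normal approximation.
        E[W] = n(n+1)/4 = 6*7/4 = 10.5.
        Tie groups: |d|=6 (t=3), |d|=7 (t=2); sum(t^3 - t) = 30.
        Var[W] = n(n+1)(2n+1)/24 - sum(t^3-t)/48 = 546/24 - 30/48 = 22.125.
        z = (W - E[W]) / sqrt(Var[W]) = (7 - 10.5) / 4.7037 = -0.7441.
        Two-sided p = 2*Phi(z) = 0.456821.
Step 6: alpha = 0.05. fail to reject H0.

W+ = 7, W- = 14, W = min = 7, p = 0.456821, fail to reject H0.


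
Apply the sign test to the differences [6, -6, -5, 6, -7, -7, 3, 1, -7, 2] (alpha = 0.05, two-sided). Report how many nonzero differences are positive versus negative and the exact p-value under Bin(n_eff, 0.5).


Step 1: Discard zero differences. Original n = 10; n_eff = number of nonzero differences = 10.
Nonzero differences (with sign): +6, -6, -5, +6, -7, -7, +3, +1, -7, +2
Step 2: Count signs: positive = 5, negative = 5.
Step 3: Under H0: P(positive) = 0.5, so the number of positives S ~ Bin(10, 0.5).
Step 4: Two-sided exact p-value = sum of Bin(10,0.5) probabilities at or below the observed probability = 1.000000.
Step 5: alpha = 0.05. fail to reject H0.

n_eff = 10, pos = 5, neg = 5, p = 1.000000, fail to reject H0.


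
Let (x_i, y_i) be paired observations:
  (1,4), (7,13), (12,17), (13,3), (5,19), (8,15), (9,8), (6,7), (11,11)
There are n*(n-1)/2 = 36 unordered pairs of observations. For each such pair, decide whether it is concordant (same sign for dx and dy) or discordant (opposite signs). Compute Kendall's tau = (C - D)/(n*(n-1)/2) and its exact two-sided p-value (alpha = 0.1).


Step 1: Enumerate the 36 unordered pairs (i,j) with i<j and classify each by sign(x_j-x_i) * sign(y_j-y_i).
  (1,2):dx=+6,dy=+9->C; (1,3):dx=+11,dy=+13->C; (1,4):dx=+12,dy=-1->D; (1,5):dx=+4,dy=+15->C
  (1,6):dx=+7,dy=+11->C; (1,7):dx=+8,dy=+4->C; (1,8):dx=+5,dy=+3->C; (1,9):dx=+10,dy=+7->C
  (2,3):dx=+5,dy=+4->C; (2,4):dx=+6,dy=-10->D; (2,5):dx=-2,dy=+6->D; (2,6):dx=+1,dy=+2->C
  (2,7):dx=+2,dy=-5->D; (2,8):dx=-1,dy=-6->C; (2,9):dx=+4,dy=-2->D; (3,4):dx=+1,dy=-14->D
  (3,5):dx=-7,dy=+2->D; (3,6):dx=-4,dy=-2->C; (3,7):dx=-3,dy=-9->C; (3,8):dx=-6,dy=-10->C
  (3,9):dx=-1,dy=-6->C; (4,5):dx=-8,dy=+16->D; (4,6):dx=-5,dy=+12->D; (4,7):dx=-4,dy=+5->D
  (4,8):dx=-7,dy=+4->D; (4,9):dx=-2,dy=+8->D; (5,6):dx=+3,dy=-4->D; (5,7):dx=+4,dy=-11->D
  (5,8):dx=+1,dy=-12->D; (5,9):dx=+6,dy=-8->D; (6,7):dx=+1,dy=-7->D; (6,8):dx=-2,dy=-8->C
  (6,9):dx=+3,dy=-4->D; (7,8):dx=-3,dy=-1->C; (7,9):dx=+2,dy=+3->C; (8,9):dx=+5,dy=+4->C
Step 2: C = 18, D = 18, total pairs = 36.
Step 3: tau = (C - D)/(n(n-1)/2) = (18 - 18)/36 = 0.000000.
Step 4: Exact two-sided p-value (enumerate n! = 362880 permutations of y under H0): p = 1.000000.
Step 5: alpha = 0.1. fail to reject H0.

tau_b = 0.0000 (C=18, D=18), p = 1.000000, fail to reject H0.


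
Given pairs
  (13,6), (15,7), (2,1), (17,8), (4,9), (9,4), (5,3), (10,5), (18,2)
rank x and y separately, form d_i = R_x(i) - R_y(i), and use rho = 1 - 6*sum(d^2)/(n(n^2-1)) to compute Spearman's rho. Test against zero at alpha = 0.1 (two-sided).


Step 1: Rank x and y separately (midranks; no ties here).
rank(x): 13->6, 15->7, 2->1, 17->8, 4->2, 9->4, 5->3, 10->5, 18->9
rank(y): 6->6, 7->7, 1->1, 8->8, 9->9, 4->4, 3->3, 5->5, 2->2
Step 2: d_i = R_x(i) - R_y(i); compute d_i^2.
  (6-6)^2=0, (7-7)^2=0, (1-1)^2=0, (8-8)^2=0, (2-9)^2=49, (4-4)^2=0, (3-3)^2=0, (5-5)^2=0, (9-2)^2=49
sum(d^2) = 98.
Step 3: rho = 1 - 6*98 / (9*(9^2 - 1)) = 1 - 588/720 = 0.183333.
Step 4: Under H0, t = rho * sqrt((n-2)/(1-rho^2)) = 0.4934 ~ t(7).
Step 5: Two-sided p-value from the t-distribution with 7 df = 0.636820.
Step 6: alpha = 0.1. fail to reject H0.

rho = 0.1833, p = 0.636820, fail to reject H0 at alpha = 0.1.


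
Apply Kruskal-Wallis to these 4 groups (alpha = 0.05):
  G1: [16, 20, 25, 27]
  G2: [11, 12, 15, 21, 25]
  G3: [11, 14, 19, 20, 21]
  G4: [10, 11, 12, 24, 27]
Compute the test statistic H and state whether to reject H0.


Step 1: Combine all N = 19 observations and assign midranks.
sorted (value, group, rank): (10,G4,1), (11,G2,3), (11,G3,3), (11,G4,3), (12,G2,5.5), (12,G4,5.5), (14,G3,7), (15,G2,8), (16,G1,9), (19,G3,10), (20,G1,11.5), (20,G3,11.5), (21,G2,13.5), (21,G3,13.5), (24,G4,15), (25,G1,16.5), (25,G2,16.5), (27,G1,18.5), (27,G4,18.5)
Step 2: Sum ranks within each group.
R_1 = 55.5 (n_1 = 4)
R_2 = 46.5 (n_2 = 5)
R_3 = 45 (n_3 = 5)
R_4 = 43 (n_4 = 5)
Step 3: H = 12/(N(N+1)) * sum(R_i^2/n_i) - 3(N+1)
     = 12/(19*20) * (55.5^2/4 + 46.5^2/5 + 45^2/5 + 43^2/5) - 3*20
     = 0.031579 * 1977.31 - 60
     = 2.441447.
Step 4: Ties present; correction factor C = 1 - 54/(19^3 - 19) = 0.992105. Corrected H = 2.441447 / 0.992105 = 2.460875.
Step 5: Under H0, H ~ chi^2(3); p-value = 0.482403.
Step 6: alpha = 0.05. fail to reject H0.

H = 2.4609, df = 3, p = 0.482403, fail to reject H0.


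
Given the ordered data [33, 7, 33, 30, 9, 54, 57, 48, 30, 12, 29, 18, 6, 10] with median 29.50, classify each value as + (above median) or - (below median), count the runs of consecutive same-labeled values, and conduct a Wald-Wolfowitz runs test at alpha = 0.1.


Step 1: Compute median = 29.50; label A = above, B = below.
Labels in order: ABAABAAAABBBBB  (n_A = 7, n_B = 7)
Step 2: Count runs R = 6.
Step 3: Under H0 (random ordering), E[R] = 2*n_A*n_B/(n_A+n_B) + 1 = 2*7*7/14 + 1 = 8.0000.
        Var[R] = 2*n_A*n_B*(2*n_A*n_B - n_A - n_B) / ((n_A+n_B)^2 * (n_A+n_B-1)) = 8232/2548 = 3.2308.
        SD[R] = 1.7974.
Step 4: Continuity-corrected z = (R + 0.5 - E[R]) / SD[R] = (6 + 0.5 - 8.0000) / 1.7974 = -0.8345.
Step 5: Two-sided p-value via normal approximation = 2*(1 - Phi(|z|)) = 0.403986.
Step 6: alpha = 0.1. fail to reject H0.

R = 6, z = -0.8345, p = 0.403986, fail to reject H0.


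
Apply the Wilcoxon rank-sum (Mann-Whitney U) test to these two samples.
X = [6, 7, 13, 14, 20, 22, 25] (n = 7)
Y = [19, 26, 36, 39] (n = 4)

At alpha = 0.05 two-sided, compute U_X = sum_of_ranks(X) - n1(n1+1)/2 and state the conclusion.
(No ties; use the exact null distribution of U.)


Step 1: Combine and sort all 11 observations; assign midranks.
sorted (value, group): (6,X), (7,X), (13,X), (14,X), (19,Y), (20,X), (22,X), (25,X), (26,Y), (36,Y), (39,Y)
ranks: 6->1, 7->2, 13->3, 14->4, 19->5, 20->6, 22->7, 25->8, 26->9, 36->10, 39->11
Step 2: Rank sum for X: R1 = 1 + 2 + 3 + 4 + 6 + 7 + 8 = 31.
Step 3: U_X = R1 - n1(n1+1)/2 = 31 - 7*8/2 = 31 - 28 = 3.
       U_Y = n1*n2 - U_X = 28 - 3 = 25.
Step 4: No ties, so the exact null distribution of U (based on enumerating the C(11,7) = 330 equally likely rank assignments) gives the two-sided p-value.
Step 5: p-value = 0.042424; compare to alpha = 0.05. reject H0.

U_X = 3, p = 0.042424, reject H0 at alpha = 0.05.


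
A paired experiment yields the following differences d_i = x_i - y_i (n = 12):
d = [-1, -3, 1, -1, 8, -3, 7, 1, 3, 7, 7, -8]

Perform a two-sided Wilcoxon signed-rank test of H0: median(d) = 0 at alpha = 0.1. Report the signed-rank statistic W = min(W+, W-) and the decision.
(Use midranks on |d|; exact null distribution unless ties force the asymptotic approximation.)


Step 1: Drop any zero differences (none here) and take |d_i|.
|d| = [1, 3, 1, 1, 8, 3, 7, 1, 3, 7, 7, 8]
Step 2: Midrank |d_i| (ties get averaged ranks).
ranks: |1|->2.5, |3|->6, |1|->2.5, |1|->2.5, |8|->11.5, |3|->6, |7|->9, |1|->2.5, |3|->6, |7|->9, |7|->9, |8|->11.5
Step 3: Attach original signs; sum ranks with positive sign and with negative sign.
W+ = 2.5 + 11.5 + 9 + 2.5 + 6 + 9 + 9 = 49.5
W- = 2.5 + 6 + 2.5 + 6 + 11.5 = 28.5
(Check: W+ + W- = 78 should equal n(n+1)/2 = 78.)
Step 4: Test statistic W = min(W+, W-) = 28.5.
Step 5: Ties in |d|, so use the tie-corrected normal approximation.
        E[W] = n(n+1)/4 = 12*13/4 = 39.
        Tie groups: |d|=1 (t=4), |d|=3 (t=3), |d|=7 (t=3), |d|=8 (t=2); sum(t^3 - t) = 114.
        Var[W] = n(n+1)(2n+1)/24 - sum(t^3-t)/48 = 3900/24 - 114/48 = 160.125.
        z = (W - E[W]) / sqrt(Var[W]) = (28.5 - 39) / 12.6541 = -0.8298.
        Two-sided p = 2*Phi(z) = 0.406667.
Step 6: alpha = 0.1. fail to reject H0.

W+ = 49.5, W- = 28.5, W = min = 28.5, p = 0.406667, fail to reject H0.


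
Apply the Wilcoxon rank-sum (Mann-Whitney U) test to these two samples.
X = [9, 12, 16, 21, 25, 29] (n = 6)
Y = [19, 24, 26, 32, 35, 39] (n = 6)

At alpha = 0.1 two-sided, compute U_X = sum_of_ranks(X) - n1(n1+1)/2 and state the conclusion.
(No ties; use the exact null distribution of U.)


Step 1: Combine and sort all 12 observations; assign midranks.
sorted (value, group): (9,X), (12,X), (16,X), (19,Y), (21,X), (24,Y), (25,X), (26,Y), (29,X), (32,Y), (35,Y), (39,Y)
ranks: 9->1, 12->2, 16->3, 19->4, 21->5, 24->6, 25->7, 26->8, 29->9, 32->10, 35->11, 39->12
Step 2: Rank sum for X: R1 = 1 + 2 + 3 + 5 + 7 + 9 = 27.
Step 3: U_X = R1 - n1(n1+1)/2 = 27 - 6*7/2 = 27 - 21 = 6.
       U_Y = n1*n2 - U_X = 36 - 6 = 30.
Step 4: No ties, so the exact null distribution of U (based on enumerating the C(12,6) = 924 equally likely rank assignments) gives the two-sided p-value.
Step 5: p-value = 0.064935; compare to alpha = 0.1. reject H0.

U_X = 6, p = 0.064935, reject H0 at alpha = 0.1.


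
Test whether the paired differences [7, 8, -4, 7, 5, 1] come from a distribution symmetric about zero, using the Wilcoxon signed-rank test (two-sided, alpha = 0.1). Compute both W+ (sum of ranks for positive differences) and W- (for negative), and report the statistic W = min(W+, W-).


Step 1: Drop any zero differences (none here) and take |d_i|.
|d| = [7, 8, 4, 7, 5, 1]
Step 2: Midrank |d_i| (ties get averaged ranks).
ranks: |7|->4.5, |8|->6, |4|->2, |7|->4.5, |5|->3, |1|->1
Step 3: Attach original signs; sum ranks with positive sign and with negative sign.
W+ = 4.5 + 6 + 4.5 + 3 + 1 = 19
W- = 2 = 2
(Check: W+ + W- = 21 should equal n(n+1)/2 = 21.)
Step 4: Test statistic W = min(W+, W-) = 2.
Step 5: Ties in |d|, so use the tie-corrected normal approximation.
        E[W] = n(n+1)/4 = 6*7/4 = 10.5.
        Tie groups: |d|=7 (t=2); sum(t^3 - t) = 6.
        Var[W] = n(n+1)(2n+1)/24 - sum(t^3-t)/48 = 546/24 - 6/48 = 22.625.
        z = (W - E[W]) / sqrt(Var[W]) = (2 - 10.5) / 4.7566 = -1.7870.
        Two-sided p = 2*Phi(z) = 0.073937.
Step 6: alpha = 0.1. reject H0.

W+ = 19, W- = 2, W = min = 2, p = 0.073937, reject H0.


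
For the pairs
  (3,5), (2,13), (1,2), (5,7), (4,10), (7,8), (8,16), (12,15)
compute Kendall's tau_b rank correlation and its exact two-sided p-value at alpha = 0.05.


Step 1: Enumerate the 28 unordered pairs (i,j) with i<j and classify each by sign(x_j-x_i) * sign(y_j-y_i).
  (1,2):dx=-1,dy=+8->D; (1,3):dx=-2,dy=-3->C; (1,4):dx=+2,dy=+2->C; (1,5):dx=+1,dy=+5->C
  (1,6):dx=+4,dy=+3->C; (1,7):dx=+5,dy=+11->C; (1,8):dx=+9,dy=+10->C; (2,3):dx=-1,dy=-11->C
  (2,4):dx=+3,dy=-6->D; (2,5):dx=+2,dy=-3->D; (2,6):dx=+5,dy=-5->D; (2,7):dx=+6,dy=+3->C
  (2,8):dx=+10,dy=+2->C; (3,4):dx=+4,dy=+5->C; (3,5):dx=+3,dy=+8->C; (3,6):dx=+6,dy=+6->C
  (3,7):dx=+7,dy=+14->C; (3,8):dx=+11,dy=+13->C; (4,5):dx=-1,dy=+3->D; (4,6):dx=+2,dy=+1->C
  (4,7):dx=+3,dy=+9->C; (4,8):dx=+7,dy=+8->C; (5,6):dx=+3,dy=-2->D; (5,7):dx=+4,dy=+6->C
  (5,8):dx=+8,dy=+5->C; (6,7):dx=+1,dy=+8->C; (6,8):dx=+5,dy=+7->C; (7,8):dx=+4,dy=-1->D
Step 2: C = 21, D = 7, total pairs = 28.
Step 3: tau = (C - D)/(n(n-1)/2) = (21 - 7)/28 = 0.500000.
Step 4: Exact two-sided p-value (enumerate n! = 40320 permutations of y under H0): p = 0.108681.
Step 5: alpha = 0.05. fail to reject H0.

tau_b = 0.5000 (C=21, D=7), p = 0.108681, fail to reject H0.


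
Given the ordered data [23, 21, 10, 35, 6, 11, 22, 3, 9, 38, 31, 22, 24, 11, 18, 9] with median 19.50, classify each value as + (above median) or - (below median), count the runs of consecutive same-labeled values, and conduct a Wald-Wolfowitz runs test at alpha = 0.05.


Step 1: Compute median = 19.50; label A = above, B = below.
Labels in order: AABABBABBAAAABBB  (n_A = 8, n_B = 8)
Step 2: Count runs R = 8.
Step 3: Under H0 (random ordering), E[R] = 2*n_A*n_B/(n_A+n_B) + 1 = 2*8*8/16 + 1 = 9.0000.
        Var[R] = 2*n_A*n_B*(2*n_A*n_B - n_A - n_B) / ((n_A+n_B)^2 * (n_A+n_B-1)) = 14336/3840 = 3.7333.
        SD[R] = 1.9322.
Step 4: Continuity-corrected z = (R + 0.5 - E[R]) / SD[R] = (8 + 0.5 - 9.0000) / 1.9322 = -0.2588.
Step 5: Two-sided p-value via normal approximation = 2*(1 - Phi(|z|)) = 0.795809.
Step 6: alpha = 0.05. fail to reject H0.

R = 8, z = -0.2588, p = 0.795809, fail to reject H0.


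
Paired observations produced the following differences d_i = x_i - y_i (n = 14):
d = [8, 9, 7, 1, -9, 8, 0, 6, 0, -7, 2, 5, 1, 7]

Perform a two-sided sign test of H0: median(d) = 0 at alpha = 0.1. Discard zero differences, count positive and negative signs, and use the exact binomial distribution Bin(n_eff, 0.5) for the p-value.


Step 1: Discard zero differences. Original n = 14; n_eff = number of nonzero differences = 12.
Nonzero differences (with sign): +8, +9, +7, +1, -9, +8, +6, -7, +2, +5, +1, +7
Step 2: Count signs: positive = 10, negative = 2.
Step 3: Under H0: P(positive) = 0.5, so the number of positives S ~ Bin(12, 0.5).
Step 4: Two-sided exact p-value = sum of Bin(12,0.5) probabilities at or below the observed probability = 0.038574.
Step 5: alpha = 0.1. reject H0.

n_eff = 12, pos = 10, neg = 2, p = 0.038574, reject H0.


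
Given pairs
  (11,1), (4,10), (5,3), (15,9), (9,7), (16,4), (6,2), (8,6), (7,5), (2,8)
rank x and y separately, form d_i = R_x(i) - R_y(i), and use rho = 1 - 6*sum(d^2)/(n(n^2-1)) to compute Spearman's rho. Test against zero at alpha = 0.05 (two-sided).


Step 1: Rank x and y separately (midranks; no ties here).
rank(x): 11->8, 4->2, 5->3, 15->9, 9->7, 16->10, 6->4, 8->6, 7->5, 2->1
rank(y): 1->1, 10->10, 3->3, 9->9, 7->7, 4->4, 2->2, 6->6, 5->5, 8->8
Step 2: d_i = R_x(i) - R_y(i); compute d_i^2.
  (8-1)^2=49, (2-10)^2=64, (3-3)^2=0, (9-9)^2=0, (7-7)^2=0, (10-4)^2=36, (4-2)^2=4, (6-6)^2=0, (5-5)^2=0, (1-8)^2=49
sum(d^2) = 202.
Step 3: rho = 1 - 6*202 / (10*(10^2 - 1)) = 1 - 1212/990 = -0.224242.
Step 4: Under H0, t = rho * sqrt((n-2)/(1-rho^2)) = -0.6508 ~ t(8).
Step 5: Two-sided p-value from the t-distribution with 8 df = 0.533401.
Step 6: alpha = 0.05. fail to reject H0.

rho = -0.2242, p = 0.533401, fail to reject H0 at alpha = 0.05.


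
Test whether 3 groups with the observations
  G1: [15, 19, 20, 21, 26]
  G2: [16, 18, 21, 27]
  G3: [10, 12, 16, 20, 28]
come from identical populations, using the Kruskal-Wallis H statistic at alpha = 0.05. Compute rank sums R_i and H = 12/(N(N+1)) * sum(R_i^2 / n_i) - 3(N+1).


Step 1: Combine all N = 14 observations and assign midranks.
sorted (value, group, rank): (10,G3,1), (12,G3,2), (15,G1,3), (16,G2,4.5), (16,G3,4.5), (18,G2,6), (19,G1,7), (20,G1,8.5), (20,G3,8.5), (21,G1,10.5), (21,G2,10.5), (26,G1,12), (27,G2,13), (28,G3,14)
Step 2: Sum ranks within each group.
R_1 = 41 (n_1 = 5)
R_2 = 34 (n_2 = 4)
R_3 = 30 (n_3 = 5)
Step 3: H = 12/(N(N+1)) * sum(R_i^2/n_i) - 3(N+1)
     = 12/(14*15) * (41^2/5 + 34^2/4 + 30^2/5) - 3*15
     = 0.057143 * 805.2 - 45
     = 1.011429.
Step 4: Ties present; correction factor C = 1 - 18/(14^3 - 14) = 0.993407. Corrected H = 1.011429 / 0.993407 = 1.018142.
Step 5: Under H0, H ~ chi^2(2); p-value = 0.601054.
Step 6: alpha = 0.05. fail to reject H0.

H = 1.0181, df = 2, p = 0.601054, fail to reject H0.


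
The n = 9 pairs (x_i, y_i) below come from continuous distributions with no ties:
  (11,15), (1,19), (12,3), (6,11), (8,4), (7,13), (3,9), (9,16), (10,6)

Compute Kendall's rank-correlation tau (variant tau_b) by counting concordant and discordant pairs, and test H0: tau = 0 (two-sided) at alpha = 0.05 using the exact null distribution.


Step 1: Enumerate the 36 unordered pairs (i,j) with i<j and classify each by sign(x_j-x_i) * sign(y_j-y_i).
  (1,2):dx=-10,dy=+4->D; (1,3):dx=+1,dy=-12->D; (1,4):dx=-5,dy=-4->C; (1,5):dx=-3,dy=-11->C
  (1,6):dx=-4,dy=-2->C; (1,7):dx=-8,dy=-6->C; (1,8):dx=-2,dy=+1->D; (1,9):dx=-1,dy=-9->C
  (2,3):dx=+11,dy=-16->D; (2,4):dx=+5,dy=-8->D; (2,5):dx=+7,dy=-15->D; (2,6):dx=+6,dy=-6->D
  (2,7):dx=+2,dy=-10->D; (2,8):dx=+8,dy=-3->D; (2,9):dx=+9,dy=-13->D; (3,4):dx=-6,dy=+8->D
  (3,5):dx=-4,dy=+1->D; (3,6):dx=-5,dy=+10->D; (3,7):dx=-9,dy=+6->D; (3,8):dx=-3,dy=+13->D
  (3,9):dx=-2,dy=+3->D; (4,5):dx=+2,dy=-7->D; (4,6):dx=+1,dy=+2->C; (4,7):dx=-3,dy=-2->C
  (4,8):dx=+3,dy=+5->C; (4,9):dx=+4,dy=-5->D; (5,6):dx=-1,dy=+9->D; (5,7):dx=-5,dy=+5->D
  (5,8):dx=+1,dy=+12->C; (5,9):dx=+2,dy=+2->C; (6,7):dx=-4,dy=-4->C; (6,8):dx=+2,dy=+3->C
  (6,9):dx=+3,dy=-7->D; (7,8):dx=+6,dy=+7->C; (7,9):dx=+7,dy=-3->D; (8,9):dx=+1,dy=-10->D
Step 2: C = 13, D = 23, total pairs = 36.
Step 3: tau = (C - D)/(n(n-1)/2) = (13 - 23)/36 = -0.277778.
Step 4: Exact two-sided p-value (enumerate n! = 362880 permutations of y under H0): p = 0.358488.
Step 5: alpha = 0.05. fail to reject H0.

tau_b = -0.2778 (C=13, D=23), p = 0.358488, fail to reject H0.


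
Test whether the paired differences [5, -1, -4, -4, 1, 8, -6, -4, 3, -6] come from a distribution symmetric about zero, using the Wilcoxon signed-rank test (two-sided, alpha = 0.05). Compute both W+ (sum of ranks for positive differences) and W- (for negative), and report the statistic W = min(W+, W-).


Step 1: Drop any zero differences (none here) and take |d_i|.
|d| = [5, 1, 4, 4, 1, 8, 6, 4, 3, 6]
Step 2: Midrank |d_i| (ties get averaged ranks).
ranks: |5|->7, |1|->1.5, |4|->5, |4|->5, |1|->1.5, |8|->10, |6|->8.5, |4|->5, |3|->3, |6|->8.5
Step 3: Attach original signs; sum ranks with positive sign and with negative sign.
W+ = 7 + 1.5 + 10 + 3 = 21.5
W- = 1.5 + 5 + 5 + 8.5 + 5 + 8.5 = 33.5
(Check: W+ + W- = 55 should equal n(n+1)/2 = 55.)
Step 4: Test statistic W = min(W+, W-) = 21.5.
Step 5: Ties in |d|, so use the tie-corrected normal approximation.
        E[W] = n(n+1)/4 = 10*11/4 = 27.5.
        Tie groups: |d|=1 (t=2), |d|=4 (t=3), |d|=6 (t=2); sum(t^3 - t) = 36.
        Var[W] = n(n+1)(2n+1)/24 - sum(t^3-t)/48 = 2310/24 - 36/48 = 95.5.
        z = (W - E[W]) / sqrt(Var[W]) = (21.5 - 27.5) / 9.7724 = -0.6140.
        Two-sided p = 2*Phi(z) = 0.539233.
Step 6: alpha = 0.05. fail to reject H0.

W+ = 21.5, W- = 33.5, W = min = 21.5, p = 0.539233, fail to reject H0.


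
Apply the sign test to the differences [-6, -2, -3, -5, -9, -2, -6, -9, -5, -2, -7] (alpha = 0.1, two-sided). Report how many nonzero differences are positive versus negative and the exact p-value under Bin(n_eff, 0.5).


Step 1: Discard zero differences. Original n = 11; n_eff = number of nonzero differences = 11.
Nonzero differences (with sign): -6, -2, -3, -5, -9, -2, -6, -9, -5, -2, -7
Step 2: Count signs: positive = 0, negative = 11.
Step 3: Under H0: P(positive) = 0.5, so the number of positives S ~ Bin(11, 0.5).
Step 4: Two-sided exact p-value = sum of Bin(11,0.5) probabilities at or below the observed probability = 0.000977.
Step 5: alpha = 0.1. reject H0.

n_eff = 11, pos = 0, neg = 11, p = 0.000977, reject H0.


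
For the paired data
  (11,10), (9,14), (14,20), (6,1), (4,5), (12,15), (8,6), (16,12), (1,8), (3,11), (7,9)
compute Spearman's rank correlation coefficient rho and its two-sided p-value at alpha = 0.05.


Step 1: Rank x and y separately (midranks; no ties here).
rank(x): 11->8, 9->7, 14->10, 6->4, 4->3, 12->9, 8->6, 16->11, 1->1, 3->2, 7->5
rank(y): 10->6, 14->9, 20->11, 1->1, 5->2, 15->10, 6->3, 12->8, 8->4, 11->7, 9->5
Step 2: d_i = R_x(i) - R_y(i); compute d_i^2.
  (8-6)^2=4, (7-9)^2=4, (10-11)^2=1, (4-1)^2=9, (3-2)^2=1, (9-10)^2=1, (6-3)^2=9, (11-8)^2=9, (1-4)^2=9, (2-7)^2=25, (5-5)^2=0
sum(d^2) = 72.
Step 3: rho = 1 - 6*72 / (11*(11^2 - 1)) = 1 - 432/1320 = 0.672727.
Step 4: Under H0, t = rho * sqrt((n-2)/(1-rho^2)) = 2.7277 ~ t(9).
Step 5: Two-sided p-value from the t-distribution with 9 df = 0.023313.
Step 6: alpha = 0.05. reject H0.

rho = 0.6727, p = 0.023313, reject H0 at alpha = 0.05.


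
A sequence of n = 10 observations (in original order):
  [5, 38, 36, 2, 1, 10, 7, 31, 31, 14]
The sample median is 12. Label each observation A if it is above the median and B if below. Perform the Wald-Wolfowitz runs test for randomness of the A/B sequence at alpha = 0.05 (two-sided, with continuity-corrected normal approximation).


Step 1: Compute median = 12; label A = above, B = below.
Labels in order: BAABBBBAAA  (n_A = 5, n_B = 5)
Step 2: Count runs R = 4.
Step 3: Under H0 (random ordering), E[R] = 2*n_A*n_B/(n_A+n_B) + 1 = 2*5*5/10 + 1 = 6.0000.
        Var[R] = 2*n_A*n_B*(2*n_A*n_B - n_A - n_B) / ((n_A+n_B)^2 * (n_A+n_B-1)) = 2000/900 = 2.2222.
        SD[R] = 1.4907.
Step 4: Continuity-corrected z = (R + 0.5 - E[R]) / SD[R] = (4 + 0.5 - 6.0000) / 1.4907 = -1.0062.
Step 5: Two-sided p-value via normal approximation = 2*(1 - Phi(|z|)) = 0.314305.
Step 6: alpha = 0.05. fail to reject H0.

R = 4, z = -1.0062, p = 0.314305, fail to reject H0.


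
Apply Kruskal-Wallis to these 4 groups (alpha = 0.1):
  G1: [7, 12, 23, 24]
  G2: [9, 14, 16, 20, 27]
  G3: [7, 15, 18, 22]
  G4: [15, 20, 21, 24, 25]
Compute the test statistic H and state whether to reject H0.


Step 1: Combine all N = 18 observations and assign midranks.
sorted (value, group, rank): (7,G1,1.5), (7,G3,1.5), (9,G2,3), (12,G1,4), (14,G2,5), (15,G3,6.5), (15,G4,6.5), (16,G2,8), (18,G3,9), (20,G2,10.5), (20,G4,10.5), (21,G4,12), (22,G3,13), (23,G1,14), (24,G1,15.5), (24,G4,15.5), (25,G4,17), (27,G2,18)
Step 2: Sum ranks within each group.
R_1 = 35 (n_1 = 4)
R_2 = 44.5 (n_2 = 5)
R_3 = 30 (n_3 = 4)
R_4 = 61.5 (n_4 = 5)
Step 3: H = 12/(N(N+1)) * sum(R_i^2/n_i) - 3(N+1)
     = 12/(18*19) * (35^2/4 + 44.5^2/5 + 30^2/4 + 61.5^2/5) - 3*19
     = 0.035088 * 1683.75 - 57
     = 2.078947.
Step 4: Ties present; correction factor C = 1 - 24/(18^3 - 18) = 0.995872. Corrected H = 2.078947 / 0.995872 = 2.087565.
Step 5: Under H0, H ~ chi^2(3); p-value = 0.554433.
Step 6: alpha = 0.1. fail to reject H0.

H = 2.0876, df = 3, p = 0.554433, fail to reject H0.


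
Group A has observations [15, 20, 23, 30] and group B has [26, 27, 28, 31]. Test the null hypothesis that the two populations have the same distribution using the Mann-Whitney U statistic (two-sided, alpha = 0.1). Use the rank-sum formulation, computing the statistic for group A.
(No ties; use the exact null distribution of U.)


Step 1: Combine and sort all 8 observations; assign midranks.
sorted (value, group): (15,X), (20,X), (23,X), (26,Y), (27,Y), (28,Y), (30,X), (31,Y)
ranks: 15->1, 20->2, 23->3, 26->4, 27->5, 28->6, 30->7, 31->8
Step 2: Rank sum for X: R1 = 1 + 2 + 3 + 7 = 13.
Step 3: U_X = R1 - n1(n1+1)/2 = 13 - 4*5/2 = 13 - 10 = 3.
       U_Y = n1*n2 - U_X = 16 - 3 = 13.
Step 4: No ties, so the exact null distribution of U (based on enumerating the C(8,4) = 70 equally likely rank assignments) gives the two-sided p-value.
Step 5: p-value = 0.200000; compare to alpha = 0.1. fail to reject H0.

U_X = 3, p = 0.200000, fail to reject H0 at alpha = 0.1.


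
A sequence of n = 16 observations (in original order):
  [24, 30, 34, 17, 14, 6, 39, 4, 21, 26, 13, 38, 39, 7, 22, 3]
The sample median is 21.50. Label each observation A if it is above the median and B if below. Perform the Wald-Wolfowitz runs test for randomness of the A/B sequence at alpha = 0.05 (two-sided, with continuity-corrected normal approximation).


Step 1: Compute median = 21.50; label A = above, B = below.
Labels in order: AAABBBABBABAABAB  (n_A = 8, n_B = 8)
Step 2: Count runs R = 10.
Step 3: Under H0 (random ordering), E[R] = 2*n_A*n_B/(n_A+n_B) + 1 = 2*8*8/16 + 1 = 9.0000.
        Var[R] = 2*n_A*n_B*(2*n_A*n_B - n_A - n_B) / ((n_A+n_B)^2 * (n_A+n_B-1)) = 14336/3840 = 3.7333.
        SD[R] = 1.9322.
Step 4: Continuity-corrected z = (R - 0.5 - E[R]) / SD[R] = (10 - 0.5 - 9.0000) / 1.9322 = 0.2588.
Step 5: Two-sided p-value via normal approximation = 2*(1 - Phi(|z|)) = 0.795809.
Step 6: alpha = 0.05. fail to reject H0.

R = 10, z = 0.2588, p = 0.795809, fail to reject H0.


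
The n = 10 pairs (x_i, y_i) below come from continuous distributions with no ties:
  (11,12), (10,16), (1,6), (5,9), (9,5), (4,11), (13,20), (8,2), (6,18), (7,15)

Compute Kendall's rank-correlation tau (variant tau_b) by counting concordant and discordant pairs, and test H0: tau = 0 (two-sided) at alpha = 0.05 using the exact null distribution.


Step 1: Enumerate the 45 unordered pairs (i,j) with i<j and classify each by sign(x_j-x_i) * sign(y_j-y_i).
  (1,2):dx=-1,dy=+4->D; (1,3):dx=-10,dy=-6->C; (1,4):dx=-6,dy=-3->C; (1,5):dx=-2,dy=-7->C
  (1,6):dx=-7,dy=-1->C; (1,7):dx=+2,dy=+8->C; (1,8):dx=-3,dy=-10->C; (1,9):dx=-5,dy=+6->D
  (1,10):dx=-4,dy=+3->D; (2,3):dx=-9,dy=-10->C; (2,4):dx=-5,dy=-7->C; (2,5):dx=-1,dy=-11->C
  (2,6):dx=-6,dy=-5->C; (2,7):dx=+3,dy=+4->C; (2,8):dx=-2,dy=-14->C; (2,9):dx=-4,dy=+2->D
  (2,10):dx=-3,dy=-1->C; (3,4):dx=+4,dy=+3->C; (3,5):dx=+8,dy=-1->D; (3,6):dx=+3,dy=+5->C
  (3,7):dx=+12,dy=+14->C; (3,8):dx=+7,dy=-4->D; (3,9):dx=+5,dy=+12->C; (3,10):dx=+6,dy=+9->C
  (4,5):dx=+4,dy=-4->D; (4,6):dx=-1,dy=+2->D; (4,7):dx=+8,dy=+11->C; (4,8):dx=+3,dy=-7->D
  (4,9):dx=+1,dy=+9->C; (4,10):dx=+2,dy=+6->C; (5,6):dx=-5,dy=+6->D; (5,7):dx=+4,dy=+15->C
  (5,8):dx=-1,dy=-3->C; (5,9):dx=-3,dy=+13->D; (5,10):dx=-2,dy=+10->D; (6,7):dx=+9,dy=+9->C
  (6,8):dx=+4,dy=-9->D; (6,9):dx=+2,dy=+7->C; (6,10):dx=+3,dy=+4->C; (7,8):dx=-5,dy=-18->C
  (7,9):dx=-7,dy=-2->C; (7,10):dx=-6,dy=-5->C; (8,9):dx=-2,dy=+16->D; (8,10):dx=-1,dy=+13->D
  (9,10):dx=+1,dy=-3->D
Step 2: C = 29, D = 16, total pairs = 45.
Step 3: tau = (C - D)/(n(n-1)/2) = (29 - 16)/45 = 0.288889.
Step 4: Exact two-sided p-value (enumerate n! = 3628800 permutations of y under H0): p = 0.291248.
Step 5: alpha = 0.05. fail to reject H0.

tau_b = 0.2889 (C=29, D=16), p = 0.291248, fail to reject H0.


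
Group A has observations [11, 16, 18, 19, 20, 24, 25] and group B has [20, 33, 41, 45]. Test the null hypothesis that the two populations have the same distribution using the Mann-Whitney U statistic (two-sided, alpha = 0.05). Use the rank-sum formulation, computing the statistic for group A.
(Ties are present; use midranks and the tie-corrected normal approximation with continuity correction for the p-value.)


Step 1: Combine and sort all 11 observations; assign midranks.
sorted (value, group): (11,X), (16,X), (18,X), (19,X), (20,X), (20,Y), (24,X), (25,X), (33,Y), (41,Y), (45,Y)
ranks: 11->1, 16->2, 18->3, 19->4, 20->5.5, 20->5.5, 24->7, 25->8, 33->9, 41->10, 45->11
Step 2: Rank sum for X: R1 = 1 + 2 + 3 + 4 + 5.5 + 7 + 8 = 30.5.
Step 3: U_X = R1 - n1(n1+1)/2 = 30.5 - 7*8/2 = 30.5 - 28 = 2.5.
       U_Y = n1*n2 - U_X = 28 - 2.5 = 25.5.
Step 4: Ties are present, so use the tie-corrected normal approximation (with continuity correction) for the p-value.
Step 5: p-value = 0.037202; compare to alpha = 0.05. reject H0.

U_X = 2.5, p = 0.037202, reject H0 at alpha = 0.05.


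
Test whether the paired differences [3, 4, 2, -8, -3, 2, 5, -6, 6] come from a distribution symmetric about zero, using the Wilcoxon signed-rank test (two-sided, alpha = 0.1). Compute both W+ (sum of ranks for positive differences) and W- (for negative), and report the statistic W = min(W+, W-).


Step 1: Drop any zero differences (none here) and take |d_i|.
|d| = [3, 4, 2, 8, 3, 2, 5, 6, 6]
Step 2: Midrank |d_i| (ties get averaged ranks).
ranks: |3|->3.5, |4|->5, |2|->1.5, |8|->9, |3|->3.5, |2|->1.5, |5|->6, |6|->7.5, |6|->7.5
Step 3: Attach original signs; sum ranks with positive sign and with negative sign.
W+ = 3.5 + 5 + 1.5 + 1.5 + 6 + 7.5 = 25
W- = 9 + 3.5 + 7.5 = 20
(Check: W+ + W- = 45 should equal n(n+1)/2 = 45.)
Step 4: Test statistic W = min(W+, W-) = 20.
Step 5: Ties in |d|, so use the tie-corrected normal approximation.
        E[W] = n(n+1)/4 = 9*10/4 = 22.5.
        Tie groups: |d|=2 (t=2), |d|=3 (t=2), |d|=6 (t=2); sum(t^3 - t) = 18.
        Var[W] = n(n+1)(2n+1)/24 - sum(t^3-t)/48 = 1710/24 - 18/48 = 70.875.
        z = (W - E[W]) / sqrt(Var[W]) = (20 - 22.5) / 8.4187 = -0.2970.
        Two-sided p = 2*Phi(z) = 0.766499.
Step 6: alpha = 0.1. fail to reject H0.

W+ = 25, W- = 20, W = min = 20, p = 0.766499, fail to reject H0.


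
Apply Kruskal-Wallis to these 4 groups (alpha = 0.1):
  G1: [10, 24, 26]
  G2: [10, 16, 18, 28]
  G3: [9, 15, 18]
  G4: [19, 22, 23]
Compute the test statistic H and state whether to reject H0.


Step 1: Combine all N = 13 observations and assign midranks.
sorted (value, group, rank): (9,G3,1), (10,G1,2.5), (10,G2,2.5), (15,G3,4), (16,G2,5), (18,G2,6.5), (18,G3,6.5), (19,G4,8), (22,G4,9), (23,G4,10), (24,G1,11), (26,G1,12), (28,G2,13)
Step 2: Sum ranks within each group.
R_1 = 25.5 (n_1 = 3)
R_2 = 27 (n_2 = 4)
R_3 = 11.5 (n_3 = 3)
R_4 = 27 (n_4 = 3)
Step 3: H = 12/(N(N+1)) * sum(R_i^2/n_i) - 3(N+1)
     = 12/(13*14) * (25.5^2/3 + 27^2/4 + 11.5^2/3 + 27^2/3) - 3*14
     = 0.065934 * 686.083 - 42
     = 3.236264.
Step 4: Ties present; correction factor C = 1 - 12/(13^3 - 13) = 0.994505. Corrected H = 3.236264 / 0.994505 = 3.254144.
Step 5: Under H0, H ~ chi^2(3); p-value = 0.354076.
Step 6: alpha = 0.1. fail to reject H0.

H = 3.2541, df = 3, p = 0.354076, fail to reject H0.


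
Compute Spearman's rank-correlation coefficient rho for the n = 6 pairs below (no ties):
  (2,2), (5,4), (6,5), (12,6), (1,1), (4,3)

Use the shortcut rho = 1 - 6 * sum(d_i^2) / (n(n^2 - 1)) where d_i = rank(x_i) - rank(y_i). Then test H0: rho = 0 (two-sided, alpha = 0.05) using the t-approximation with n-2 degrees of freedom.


Step 1: Rank x and y separately (midranks; no ties here).
rank(x): 2->2, 5->4, 6->5, 12->6, 1->1, 4->3
rank(y): 2->2, 4->4, 5->5, 6->6, 1->1, 3->3
Step 2: d_i = R_x(i) - R_y(i); compute d_i^2.
  (2-2)^2=0, (4-4)^2=0, (5-5)^2=0, (6-6)^2=0, (1-1)^2=0, (3-3)^2=0
sum(d^2) = 0.
Step 3: rho = 1 - 6*0 / (6*(6^2 - 1)) = 1 - 0/210 = 1.000000.
Step 5: Two-sided p-value from the t-distribution with 4 df = 0.000000.
Step 6: alpha = 0.05. reject H0.

rho = 1.0000, p = 0.000000, reject H0 at alpha = 0.05.


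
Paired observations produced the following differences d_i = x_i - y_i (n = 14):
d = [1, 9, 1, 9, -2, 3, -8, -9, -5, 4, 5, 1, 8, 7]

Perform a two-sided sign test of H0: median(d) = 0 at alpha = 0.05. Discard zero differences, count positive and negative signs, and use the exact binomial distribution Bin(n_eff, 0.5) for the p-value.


Step 1: Discard zero differences. Original n = 14; n_eff = number of nonzero differences = 14.
Nonzero differences (with sign): +1, +9, +1, +9, -2, +3, -8, -9, -5, +4, +5, +1, +8, +7
Step 2: Count signs: positive = 10, negative = 4.
Step 3: Under H0: P(positive) = 0.5, so the number of positives S ~ Bin(14, 0.5).
Step 4: Two-sided exact p-value = sum of Bin(14,0.5) probabilities at or below the observed probability = 0.179565.
Step 5: alpha = 0.05. fail to reject H0.

n_eff = 14, pos = 10, neg = 4, p = 0.179565, fail to reject H0.
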